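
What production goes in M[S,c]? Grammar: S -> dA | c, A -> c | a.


For [S, c]: 'c' ∈ FIRST(c)
Entry: S -> c


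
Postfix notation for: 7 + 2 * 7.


* has higher precedence, evaluate 2*7 first
Postfix: 7 2 7 * +


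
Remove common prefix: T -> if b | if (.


Common prefix: 'if'
Factored: T -> if T', T' -> b | (


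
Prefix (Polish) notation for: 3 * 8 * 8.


left-to-right (same/higher precedence on left): tree is (* (* 3 8) 8)
Prefix: * * 3 8 8


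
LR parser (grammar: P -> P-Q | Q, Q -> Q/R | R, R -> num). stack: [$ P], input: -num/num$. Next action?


shift '-' to continue P -> P-Q
Action: shift


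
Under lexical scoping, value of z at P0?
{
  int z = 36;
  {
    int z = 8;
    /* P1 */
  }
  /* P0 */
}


z declared in the same block as P0
z = 36


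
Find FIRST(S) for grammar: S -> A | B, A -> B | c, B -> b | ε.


Per alternative of S: FIRST(A) = {b, c, ε}; FIRST(B) = {b, ε}
FIRST(S) = {b, c, ε}


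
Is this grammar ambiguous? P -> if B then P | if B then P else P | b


dangling else: 'if B then if B then b else b' parses two ways
Ambiguous


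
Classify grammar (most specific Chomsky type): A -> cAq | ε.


Single nonterminal LHS, but c^n q^n is not regular
Classification: Type 2 (Context-Free)


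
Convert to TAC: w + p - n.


Break into single-operator statements:
t1 = w + p
t2 = t1 - n


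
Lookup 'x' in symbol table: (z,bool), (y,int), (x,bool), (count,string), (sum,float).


Lookup 'x' → type bool


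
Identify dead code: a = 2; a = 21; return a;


first assignment to a is overwritten before any read
Dead: 'a = 2'


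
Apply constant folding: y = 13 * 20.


13 * 20 = 260 at compile time
Optimized: y = 260


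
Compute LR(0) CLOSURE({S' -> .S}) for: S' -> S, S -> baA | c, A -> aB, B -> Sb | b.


Start: S' -> .S
For each item with dot before a nonterminal B, add B -> .γ for every B-production
Closure: [S' -> .S, S -> .baA, S -> .c]


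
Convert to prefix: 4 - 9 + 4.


left-to-right (same/higher precedence on left): tree is (+ (- 4 9) 4)
Prefix: + - 4 9 4


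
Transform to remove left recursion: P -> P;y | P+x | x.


Left-recursive alternatives: P;y, P+x; non-recursive: x
Introduce P': P -> xP', P' -> ;yP' | +xP' | ε


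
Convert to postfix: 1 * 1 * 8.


Left to right (same or higher precedence on left)
Postfix: 1 1 * 8 *


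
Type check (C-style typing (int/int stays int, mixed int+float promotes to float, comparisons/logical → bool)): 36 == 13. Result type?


Operand types: int == int
Rule: comparison yields bool
Result type: bool


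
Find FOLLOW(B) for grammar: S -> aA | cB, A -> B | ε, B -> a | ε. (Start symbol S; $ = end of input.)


$ ∈ FOLLOW(S). For each A -> αBβ: add FIRST(β)\{ε} to FOLLOW(B); if β nullable, add FOLLOW(A).
FOLLOW(B) = {$}


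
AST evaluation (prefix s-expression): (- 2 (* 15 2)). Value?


Evaluate inner: (* 15 2) = 30
Evaluate root: (- 2 30) = -28
Result: -28


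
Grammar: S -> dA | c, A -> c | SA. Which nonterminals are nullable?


A nonterminal is nullable iff some alternative derives ε (directly, or every symbol in it is nullable)
Nullable: {}


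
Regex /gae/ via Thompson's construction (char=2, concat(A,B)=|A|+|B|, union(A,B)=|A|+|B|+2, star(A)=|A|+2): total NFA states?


Syntax tree has 3 char leaf(s), 0 union(s), 0 star(s)
chars contribute 3×2 = 6; each union adds +2; each star adds +2
Total: 6 + 0 + 0 = 6 states


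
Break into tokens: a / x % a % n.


Scan left to right, longest-match per lexeme
Tokens: ID(a), OP(/), ID(x), OP(%), ID(a), OP(%), ID(n)


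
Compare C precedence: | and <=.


'<=' is relational (level 7); '|' is bitwise OR (level 3)
Higher level binds tighter
'<=' has higher precedence than '|'


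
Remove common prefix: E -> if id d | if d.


Common prefix: 'if'
Factored: E -> if E', E' -> id d | d


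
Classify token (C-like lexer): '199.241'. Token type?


Pattern: digits with a decimal point
Type: FLOAT_LITERAL


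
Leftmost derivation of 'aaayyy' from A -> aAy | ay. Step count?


Derivation: A => aAy => aaAyy => aaayyy
Steps: 3


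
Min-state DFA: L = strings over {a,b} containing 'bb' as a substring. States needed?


KMP-style automaton: 2 progress states + 1 absorbing accept = 3
Minimal DFA: 3 states


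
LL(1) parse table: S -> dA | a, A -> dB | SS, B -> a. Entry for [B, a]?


For [B, a]: 'a' ∈ FIRST(a)
Entry: B -> a


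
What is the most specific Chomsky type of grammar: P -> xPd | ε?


Single nonterminal LHS, but x^n d^n is not regular
Classification: Type 2 (Context-Free)


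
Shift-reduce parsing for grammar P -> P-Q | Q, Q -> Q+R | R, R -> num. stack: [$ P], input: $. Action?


start symbol P on stack, input exhausted
Action: accept


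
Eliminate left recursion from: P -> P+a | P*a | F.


Left-recursive alternatives: P+a, P*a; non-recursive: F
Introduce P': P -> FP', P' -> +aP' | *aP' | ε


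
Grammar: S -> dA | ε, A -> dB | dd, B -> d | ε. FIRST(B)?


Per alternative of B: FIRST(d) = {d}; FIRST(ε) = {ε}
FIRST(B) = {d, ε}


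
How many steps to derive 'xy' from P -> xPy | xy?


Derivation: P => xy
Steps: 1


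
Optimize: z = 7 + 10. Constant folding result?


7 + 10 = 17 at compile time
Optimized: z = 17


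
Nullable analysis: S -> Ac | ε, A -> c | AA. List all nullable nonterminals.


A nonterminal is nullable iff some alternative derives ε (directly, or every symbol in it is nullable)
Nullable: {S}


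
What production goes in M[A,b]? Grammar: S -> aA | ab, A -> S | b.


For [A, b]: 'b' ∈ FIRST(b)
Entry: A -> b


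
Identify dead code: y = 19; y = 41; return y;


first assignment to y is overwritten before any read
Dead: 'y = 19'


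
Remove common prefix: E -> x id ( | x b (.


Common prefix: 'x'
Factored: E -> x E', E' -> id ( | b (


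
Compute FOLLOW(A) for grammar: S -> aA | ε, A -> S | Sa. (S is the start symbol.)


$ ∈ FOLLOW(S). For each A -> αBβ: add FIRST(β)\{ε} to FOLLOW(B); if β nullable, add FOLLOW(A).
FOLLOW(A) = {$, a}


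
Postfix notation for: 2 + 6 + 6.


Left to right (same or higher precedence on left)
Postfix: 2 6 + 6 +


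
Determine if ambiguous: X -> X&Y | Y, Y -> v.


precedence layered via separate nonterminal Y: deterministic
Unambiguous


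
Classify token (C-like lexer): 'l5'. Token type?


Pattern: letter/underscore followed by alphanumerics, not a keyword
Type: IDENTIFIER


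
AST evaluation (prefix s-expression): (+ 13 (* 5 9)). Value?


Evaluate inner: (* 5 9) = 45
Evaluate root: (+ 13 45) = 58
Result: 58


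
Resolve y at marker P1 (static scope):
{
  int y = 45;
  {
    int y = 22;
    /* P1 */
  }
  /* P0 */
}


y declared in the same block as P1
y = 22


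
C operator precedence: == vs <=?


'<=' is relational (level 7); '==' is equality (level 6)
Higher level binds tighter
'<=' has higher precedence than '=='


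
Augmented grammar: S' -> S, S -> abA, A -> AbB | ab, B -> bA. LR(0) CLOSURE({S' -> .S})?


Start: S' -> .S
For each item with dot before a nonterminal B, add B -> .γ for every B-production
Closure: [S' -> .S, S -> .abA]


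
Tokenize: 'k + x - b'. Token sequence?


Scan left to right, longest-match per lexeme
Tokens: ID(k), OP(+), ID(x), OP(-), ID(b)


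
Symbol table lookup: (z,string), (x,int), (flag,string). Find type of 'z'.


Lookup 'z' → type string


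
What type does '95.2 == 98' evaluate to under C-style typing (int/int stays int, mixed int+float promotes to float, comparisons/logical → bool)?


Operand types: float == int
Rule: comparison yields bool
Result type: bool


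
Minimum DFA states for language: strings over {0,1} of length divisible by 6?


Track length mod 6: states 0..5, accept at 0
Minimal DFA: 6 states


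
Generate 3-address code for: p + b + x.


Break into single-operator statements:
t1 = p + b
t2 = t1 + x


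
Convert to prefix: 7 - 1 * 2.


'*' binds tighter: tree is (- 7 (* 1 2))
Prefix: - 7 * 1 2


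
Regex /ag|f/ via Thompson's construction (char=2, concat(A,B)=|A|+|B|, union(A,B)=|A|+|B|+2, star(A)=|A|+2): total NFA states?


Syntax tree has 3 char leaf(s), 1 union(s), 0 star(s)
chars contribute 3×2 = 6; each union adds +2; each star adds +2
Total: 6 + 2 + 0 = 8 states


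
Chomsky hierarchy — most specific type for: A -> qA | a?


Right-linear: every RHS is a terminal or a terminal followed by one nonterminal
Classification: Type 3 (Regular)


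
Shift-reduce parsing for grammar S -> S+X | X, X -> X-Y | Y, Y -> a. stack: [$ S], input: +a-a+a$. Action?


shift '+' to continue S -> S+X
Action: shift


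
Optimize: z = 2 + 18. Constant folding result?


2 + 18 = 20 at compile time
Optimized: z = 20


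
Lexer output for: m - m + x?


Scan left to right, longest-match per lexeme
Tokens: ID(m), OP(-), ID(m), OP(+), ID(x)


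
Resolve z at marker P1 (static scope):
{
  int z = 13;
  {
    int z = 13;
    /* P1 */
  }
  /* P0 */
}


z declared in the same block as P1
z = 13


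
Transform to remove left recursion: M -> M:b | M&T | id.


Left-recursive alternatives: M:b, M&T; non-recursive: id
Introduce M': M -> idM', M' -> :bM' | &TM' | ε


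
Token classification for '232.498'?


Pattern: digits with a decimal point
Type: FLOAT_LITERAL


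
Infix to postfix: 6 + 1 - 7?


Left to right (same or higher precedence on left)
Postfix: 6 1 + 7 -


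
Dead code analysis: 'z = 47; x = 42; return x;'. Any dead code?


z is assigned but never read
Dead: 'z = 47'


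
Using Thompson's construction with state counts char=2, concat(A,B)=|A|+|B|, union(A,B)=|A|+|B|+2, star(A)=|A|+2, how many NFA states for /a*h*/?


Syntax tree has 2 char leaf(s), 0 union(s), 2 star(s)
chars contribute 2×2 = 4; each union adds +2; each star adds +2
Total: 4 + 0 + 4 = 8 states


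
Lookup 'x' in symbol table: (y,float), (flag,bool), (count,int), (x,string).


Lookup 'x' → type string


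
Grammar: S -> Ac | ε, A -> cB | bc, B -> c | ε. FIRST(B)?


Per alternative of B: FIRST(c) = {c}; FIRST(ε) = {ε}
FIRST(B) = {c, ε}


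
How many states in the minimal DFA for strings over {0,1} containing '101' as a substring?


KMP-style automaton: 3 progress states + 1 absorbing accept = 4
Minimal DFA: 4 states


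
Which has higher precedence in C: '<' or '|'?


'<' is relational (level 7); '|' is bitwise OR (level 3)
Higher level binds tighter
'<' has higher precedence than '|'


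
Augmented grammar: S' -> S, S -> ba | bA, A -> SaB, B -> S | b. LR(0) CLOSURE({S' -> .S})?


Start: S' -> .S
For each item with dot before a nonterminal B, add B -> .γ for every B-production
Closure: [S' -> .S, S -> .ba, S -> .bA]


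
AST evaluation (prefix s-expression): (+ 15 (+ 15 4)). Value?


Evaluate inner: (+ 15 4) = 19
Evaluate root: (+ 15 19) = 34
Result: 34


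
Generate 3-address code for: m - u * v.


Break into single-operator statements:
t1 = u * v
t2 = m - t1


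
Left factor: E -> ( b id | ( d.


Common prefix: '('
Factored: E -> ( E', E' -> b id | d


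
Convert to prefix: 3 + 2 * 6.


'*' binds tighter: tree is (+ 3 (* 2 6))
Prefix: + 3 * 2 6


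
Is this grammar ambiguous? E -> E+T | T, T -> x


precedence layered via separate nonterminal T: deterministic
Unambiguous


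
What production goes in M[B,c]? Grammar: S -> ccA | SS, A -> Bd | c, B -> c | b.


For [B, c]: 'c' ∈ FIRST(c)
Entry: B -> c


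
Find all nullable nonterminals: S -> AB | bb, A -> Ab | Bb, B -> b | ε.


A nonterminal is nullable iff some alternative derives ε (directly, or every symbol in it is nullable)
Nullable: {B}


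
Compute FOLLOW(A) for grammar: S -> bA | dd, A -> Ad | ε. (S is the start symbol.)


$ ∈ FOLLOW(S). For each A -> αBβ: add FIRST(β)\{ε} to FOLLOW(B); if β nullable, add FOLLOW(A).
FOLLOW(A) = {$, d}


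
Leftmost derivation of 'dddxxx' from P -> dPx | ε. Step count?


Derivation: P => dPx => ddPxx => dddPxxx => dddxxx
Steps: 4


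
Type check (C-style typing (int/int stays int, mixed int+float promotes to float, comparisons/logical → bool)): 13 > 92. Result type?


Operand types: int > int
Rule: comparison yields bool
Result type: bool


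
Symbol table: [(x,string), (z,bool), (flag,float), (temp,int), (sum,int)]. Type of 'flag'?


Lookup 'flag' → type float


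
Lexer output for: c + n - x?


Scan left to right, longest-match per lexeme
Tokens: ID(c), OP(+), ID(n), OP(-), ID(x)


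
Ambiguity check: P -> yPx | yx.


balanced y^n…x^n: each string has a unique parse
Unambiguous


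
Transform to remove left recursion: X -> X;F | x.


Left-recursive alternatives: X;F; non-recursive: x
Introduce X': X -> xX', X' -> ;FX' | ε


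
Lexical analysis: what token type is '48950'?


Pattern: digits only
Type: INTEGER_LITERAL


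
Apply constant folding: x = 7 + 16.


7 + 16 = 23 at compile time
Optimized: x = 23


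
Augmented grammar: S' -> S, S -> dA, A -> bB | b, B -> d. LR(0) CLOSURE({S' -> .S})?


Start: S' -> .S
For each item with dot before a nonterminal B, add B -> .γ for every B-production
Closure: [S' -> .S, S -> .dA]


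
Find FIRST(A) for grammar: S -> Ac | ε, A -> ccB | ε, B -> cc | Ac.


Per alternative of A: FIRST(ccB) = {c}; FIRST(ε) = {ε}
FIRST(A) = {c, ε}


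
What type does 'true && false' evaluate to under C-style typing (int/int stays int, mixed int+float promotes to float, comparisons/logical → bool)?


Operand types: bool && bool
Rule: logical operators take bool operands and yield bool
Result type: bool


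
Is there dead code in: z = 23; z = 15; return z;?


first assignment to z is overwritten before any read
Dead: 'z = 23'


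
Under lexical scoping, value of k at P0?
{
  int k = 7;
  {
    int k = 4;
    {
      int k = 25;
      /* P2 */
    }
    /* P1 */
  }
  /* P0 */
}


k declared in the same block as P0
k = 7


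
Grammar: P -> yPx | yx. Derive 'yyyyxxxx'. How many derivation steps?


Derivation: P => yPx => yyPxx => yyyPxxx => yyyyxxxx
Steps: 4


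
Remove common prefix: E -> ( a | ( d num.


Common prefix: '('
Factored: E -> ( E', E' -> a | d num


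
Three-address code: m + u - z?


Break into single-operator statements:
t1 = m + u
t2 = t1 - z


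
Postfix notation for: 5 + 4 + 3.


Left to right (same or higher precedence on left)
Postfix: 5 4 + 3 +


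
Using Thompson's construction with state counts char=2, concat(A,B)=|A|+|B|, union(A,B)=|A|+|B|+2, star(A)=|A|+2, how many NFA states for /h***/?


Syntax tree has 1 char leaf(s), 0 union(s), 3 star(s)
chars contribute 1×2 = 2; each union adds +2; each star adds +2
Total: 2 + 0 + 6 = 8 states


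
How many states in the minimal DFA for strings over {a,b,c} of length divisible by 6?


Track length mod 6: states 0..5, accept at 0
Minimal DFA: 6 states


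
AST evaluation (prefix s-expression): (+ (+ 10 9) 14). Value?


Evaluate inner: (+ 10 9) = 19
Evaluate root: (+ 19 14) = 33
Result: 33


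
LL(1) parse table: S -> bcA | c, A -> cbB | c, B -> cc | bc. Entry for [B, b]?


For [B, b]: 'b' ∈ FIRST(bc)
Entry: B -> bc


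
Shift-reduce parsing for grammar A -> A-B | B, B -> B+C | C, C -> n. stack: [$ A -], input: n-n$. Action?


no handle ('A-' is not any RHS); shift 'n'
Action: shift


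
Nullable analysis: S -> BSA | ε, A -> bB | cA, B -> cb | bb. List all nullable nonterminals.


A nonterminal is nullable iff some alternative derives ε (directly, or every symbol in it is nullable)
Nullable: {S}


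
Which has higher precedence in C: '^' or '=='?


'==' is equality (level 6); '^' is bitwise XOR (level 4)
Higher level binds tighter
'==' has higher precedence than '^'


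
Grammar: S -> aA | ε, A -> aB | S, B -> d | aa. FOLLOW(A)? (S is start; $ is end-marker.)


$ ∈ FOLLOW(S). For each A -> αBβ: add FIRST(β)\{ε} to FOLLOW(B); if β nullable, add FOLLOW(A).
FOLLOW(A) = {$}


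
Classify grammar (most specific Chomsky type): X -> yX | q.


Right-linear: every RHS is a terminal or a terminal followed by one nonterminal
Classification: Type 3 (Regular)


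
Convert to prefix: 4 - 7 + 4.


left-to-right (same/higher precedence on left): tree is (+ (- 4 7) 4)
Prefix: + - 4 7 4


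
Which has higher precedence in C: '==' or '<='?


'<=' is relational (level 7); '==' is equality (level 6)
Higher level binds tighter
'<=' has higher precedence than '=='


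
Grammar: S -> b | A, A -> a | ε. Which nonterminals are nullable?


A nonterminal is nullable iff some alternative derives ε (directly, or every symbol in it is nullable)
Nullable: {A, S}


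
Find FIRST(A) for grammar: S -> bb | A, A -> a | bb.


Per alternative of A: FIRST(a) = {a}; FIRST(bb) = {b}
FIRST(A) = {a, b}


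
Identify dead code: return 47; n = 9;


statement follows a return and is unreachable
Dead: 'n = 9'


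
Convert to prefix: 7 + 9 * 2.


'*' binds tighter: tree is (+ 7 (* 9 2))
Prefix: + 7 * 9 2


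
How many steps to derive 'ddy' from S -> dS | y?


Derivation: S => dS => ddS => ddy
Steps: 3


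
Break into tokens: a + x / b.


Scan left to right, longest-match per lexeme
Tokens: ID(a), OP(+), ID(x), OP(/), ID(b)


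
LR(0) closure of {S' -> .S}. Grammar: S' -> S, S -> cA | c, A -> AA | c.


Start: S' -> .S
For each item with dot before a nonterminal B, add B -> .γ for every B-production
Closure: [S' -> .S, S -> .cA, S -> .c]


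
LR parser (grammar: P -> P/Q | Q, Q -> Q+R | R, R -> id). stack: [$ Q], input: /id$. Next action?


lookahead ∉ {+} so Q won't extend; reduce P -> Q
Action: reduce (P -> Q)


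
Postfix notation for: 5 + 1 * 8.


* has higher precedence, evaluate 1*8 first
Postfix: 5 1 8 * +


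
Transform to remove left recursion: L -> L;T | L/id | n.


Left-recursive alternatives: L;T, L/id; non-recursive: n
Introduce L': L -> nL', L' -> ;TL' | /idL' | ε


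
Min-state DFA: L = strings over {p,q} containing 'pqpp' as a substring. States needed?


KMP-style automaton: 4 progress states + 1 absorbing accept = 5
Minimal DFA: 5 states


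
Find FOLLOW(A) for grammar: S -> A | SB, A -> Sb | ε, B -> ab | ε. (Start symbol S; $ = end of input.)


$ ∈ FOLLOW(S). For each A -> αBβ: add FIRST(β)\{ε} to FOLLOW(B); if β nullable, add FOLLOW(A).
FOLLOW(A) = {$, a, b}


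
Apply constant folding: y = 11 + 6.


11 + 6 = 17 at compile time
Optimized: y = 17


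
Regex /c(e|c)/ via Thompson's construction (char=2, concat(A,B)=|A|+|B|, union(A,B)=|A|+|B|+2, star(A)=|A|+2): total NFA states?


Syntax tree has 3 char leaf(s), 1 union(s), 0 star(s)
chars contribute 3×2 = 6; each union adds +2; each star adds +2
Total: 6 + 2 + 0 = 8 states


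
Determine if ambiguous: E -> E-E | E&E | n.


'n-n&n' has two parse trees (no precedence encoded between - and &)
Ambiguous


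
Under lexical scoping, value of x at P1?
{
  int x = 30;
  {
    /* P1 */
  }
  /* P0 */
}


P1's block does not declare x; resolves to the enclosing declaration at depth 0
x = 30


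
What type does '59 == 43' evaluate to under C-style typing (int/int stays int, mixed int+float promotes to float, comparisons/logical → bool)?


Operand types: int == int
Rule: comparison yields bool
Result type: bool


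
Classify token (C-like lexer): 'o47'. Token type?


Pattern: letter/underscore followed by alphanumerics, not a keyword
Type: IDENTIFIER


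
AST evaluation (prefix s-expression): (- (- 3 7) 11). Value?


Evaluate inner: (- 3 7) = -4
Evaluate root: (- -4 11) = -15
Result: -15


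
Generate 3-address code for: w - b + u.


Break into single-operator statements:
t1 = w - b
t2 = t1 + u


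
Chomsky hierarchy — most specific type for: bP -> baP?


LHS has context (more than one symbol) and |LHS| ≤ |RHS|
Classification: Type 1 (Context-Sensitive)


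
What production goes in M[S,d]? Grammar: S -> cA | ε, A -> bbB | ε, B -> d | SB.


For [S, d]: ε is nullable and 'd' ∈ FOLLOW(S)
Entry: S -> ε


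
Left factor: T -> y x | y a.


Common prefix: 'y'
Factored: T -> y T', T' -> x | a


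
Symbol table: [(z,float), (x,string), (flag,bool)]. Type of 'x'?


Lookup 'x' → type string


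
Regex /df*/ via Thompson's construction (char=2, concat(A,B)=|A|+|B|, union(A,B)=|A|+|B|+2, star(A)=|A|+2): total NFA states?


Syntax tree has 2 char leaf(s), 0 union(s), 1 star(s)
chars contribute 2×2 = 4; each union adds +2; each star adds +2
Total: 4 + 0 + 2 = 6 states


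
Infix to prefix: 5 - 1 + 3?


left-to-right (same/higher precedence on left): tree is (+ (- 5 1) 3)
Prefix: + - 5 1 3


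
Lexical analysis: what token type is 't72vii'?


Pattern: letter/underscore followed by alphanumerics, not a keyword
Type: IDENTIFIER


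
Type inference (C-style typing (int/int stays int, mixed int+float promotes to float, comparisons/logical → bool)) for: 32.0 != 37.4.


Operand types: float != float
Rule: comparison yields bool
Result type: bool


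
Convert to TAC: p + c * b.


Break into single-operator statements:
t1 = c * b
t2 = p + t1


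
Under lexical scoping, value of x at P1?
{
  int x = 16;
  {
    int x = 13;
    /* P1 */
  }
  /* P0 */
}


x declared in the same block as P1
x = 13


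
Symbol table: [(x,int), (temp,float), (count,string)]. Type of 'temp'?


Lookup 'temp' → type float


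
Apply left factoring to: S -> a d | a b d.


Common prefix: 'a'
Factored: S -> a S', S' -> d | b d


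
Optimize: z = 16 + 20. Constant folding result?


16 + 20 = 36 at compile time
Optimized: z = 36


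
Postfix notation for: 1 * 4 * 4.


Left to right (same or higher precedence on left)
Postfix: 1 4 * 4 *


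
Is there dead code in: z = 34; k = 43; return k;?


z is assigned but never read
Dead: 'z = 34'


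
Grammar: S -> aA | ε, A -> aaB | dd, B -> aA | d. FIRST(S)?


Per alternative of S: FIRST(aA) = {a}; FIRST(ε) = {ε}
FIRST(S) = {a, ε}


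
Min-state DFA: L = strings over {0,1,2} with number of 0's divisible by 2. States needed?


Track (count of 0) mod 2: states 0..1, accept at 0
Minimal DFA: 2 states


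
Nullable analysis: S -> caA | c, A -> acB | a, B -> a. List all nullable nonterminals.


A nonterminal is nullable iff some alternative derives ε (directly, or every symbol in it is nullable)
Nullable: {}


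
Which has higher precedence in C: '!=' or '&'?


'!=' is equality (level 6); '&' is bitwise AND (level 5)
Higher level binds tighter
'!=' has higher precedence than '&'


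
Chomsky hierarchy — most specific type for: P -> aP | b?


Right-linear: every RHS is a terminal or a terminal followed by one nonterminal
Classification: Type 3 (Regular)


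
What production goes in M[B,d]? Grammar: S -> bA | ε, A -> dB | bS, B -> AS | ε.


For [B, d]: 'd' ∈ FIRST(AS)
Entry: B -> AS


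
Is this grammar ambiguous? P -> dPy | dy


balanced d^n…y^n: each string has a unique parse
Unambiguous


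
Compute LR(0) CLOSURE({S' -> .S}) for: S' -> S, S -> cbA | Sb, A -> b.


Start: S' -> .S
For each item with dot before a nonterminal B, add B -> .γ for every B-production
Closure: [S' -> .S, S -> .cbA, S -> .Sb]


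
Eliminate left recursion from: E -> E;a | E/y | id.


Left-recursive alternatives: E;a, E/y; non-recursive: id
Introduce E': E -> idE', E' -> ;aE' | /yE' | ε


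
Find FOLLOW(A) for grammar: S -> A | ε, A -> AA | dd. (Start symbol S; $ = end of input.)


$ ∈ FOLLOW(S). For each A -> αBβ: add FIRST(β)\{ε} to FOLLOW(B); if β nullable, add FOLLOW(A).
FOLLOW(A) = {$, d}


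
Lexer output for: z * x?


Scan left to right, longest-match per lexeme
Tokens: ID(z), OP(*), ID(x)


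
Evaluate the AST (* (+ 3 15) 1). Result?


Evaluate inner: (+ 3 15) = 18
Evaluate root: (* 18 1) = 18
Result: 18


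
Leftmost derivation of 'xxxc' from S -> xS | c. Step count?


Derivation: S => xS => xxS => xxxS => xxxc
Steps: 4


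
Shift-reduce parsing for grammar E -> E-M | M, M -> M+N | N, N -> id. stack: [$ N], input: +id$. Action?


'N' (not preceded by M+) is the handle for M -> N
Action: reduce (M -> N)


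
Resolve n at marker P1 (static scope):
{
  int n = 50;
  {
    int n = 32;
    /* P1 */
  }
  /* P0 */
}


n declared in the same block as P1
n = 32


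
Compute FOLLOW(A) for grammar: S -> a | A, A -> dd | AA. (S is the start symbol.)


$ ∈ FOLLOW(S). For each A -> αBβ: add FIRST(β)\{ε} to FOLLOW(B); if β nullable, add FOLLOW(A).
FOLLOW(A) = {$, d}


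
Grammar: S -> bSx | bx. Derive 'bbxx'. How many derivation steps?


Derivation: S => bSx => bbxx
Steps: 2


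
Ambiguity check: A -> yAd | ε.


balanced y^n…d^n: each string has a unique parse
Unambiguous


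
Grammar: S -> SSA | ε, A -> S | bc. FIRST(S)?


Per alternative of S: FIRST(SSA) = {b, ε}; FIRST(ε) = {ε}
FIRST(S) = {b, ε}


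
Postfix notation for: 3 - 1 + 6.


Left to right (same or higher precedence on left)
Postfix: 3 1 - 6 +


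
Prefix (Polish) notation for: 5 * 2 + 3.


left-to-right (same/higher precedence on left): tree is (+ (* 5 2) 3)
Prefix: + * 5 2 3


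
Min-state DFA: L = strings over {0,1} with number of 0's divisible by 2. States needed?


Track (count of 0) mod 2: states 0..1, accept at 0
Minimal DFA: 2 states


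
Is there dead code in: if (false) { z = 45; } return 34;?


condition is constant false, so the whole block is unreachable
Dead: 'if (false) { z = 45; }'


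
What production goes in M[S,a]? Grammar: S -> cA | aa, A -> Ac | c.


For [S, a]: 'a' ∈ FIRST(aa)
Entry: S -> aa


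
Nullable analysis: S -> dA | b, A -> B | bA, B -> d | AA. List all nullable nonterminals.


A nonterminal is nullable iff some alternative derives ε (directly, or every symbol in it is nullable)
Nullable: {}


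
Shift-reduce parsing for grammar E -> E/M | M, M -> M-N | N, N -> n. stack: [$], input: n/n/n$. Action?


no handle on stack; shift 'n'
Action: shift


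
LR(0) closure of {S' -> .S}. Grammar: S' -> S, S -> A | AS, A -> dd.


Start: S' -> .S
For each item with dot before a nonterminal B, add B -> .γ for every B-production
Closure: [S' -> .S, S -> .A, S -> .AS, A -> .dd]


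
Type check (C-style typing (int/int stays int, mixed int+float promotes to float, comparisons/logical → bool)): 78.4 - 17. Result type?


Operand types: float - int
Rule: mixed int/float promotes to float; int/int stays int
Result type: float


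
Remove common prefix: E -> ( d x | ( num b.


Common prefix: '('
Factored: E -> ( E', E' -> d x | num b


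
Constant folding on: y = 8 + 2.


8 + 2 = 10 at compile time
Optimized: y = 10


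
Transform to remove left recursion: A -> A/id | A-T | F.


Left-recursive alternatives: A/id, A-T; non-recursive: F
Introduce A': A -> FA', A' -> /idA' | -TA' | ε


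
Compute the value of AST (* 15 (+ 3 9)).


Evaluate inner: (+ 3 9) = 12
Evaluate root: (* 15 12) = 180
Result: 180


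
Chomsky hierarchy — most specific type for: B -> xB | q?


Right-linear: every RHS is a terminal or a terminal followed by one nonterminal
Classification: Type 3 (Regular)


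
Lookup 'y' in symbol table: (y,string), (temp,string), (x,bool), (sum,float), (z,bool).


Lookup 'y' → type string


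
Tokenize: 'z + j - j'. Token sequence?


Scan left to right, longest-match per lexeme
Tokens: ID(z), OP(+), ID(j), OP(-), ID(j)


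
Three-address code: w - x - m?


Break into single-operator statements:
t1 = w - x
t2 = t1 - m


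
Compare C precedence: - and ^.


'-' is additive (level 9); '^' is bitwise XOR (level 4)
Higher level binds tighter
'-' has higher precedence than '^'


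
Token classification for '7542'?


Pattern: digits only
Type: INTEGER_LITERAL


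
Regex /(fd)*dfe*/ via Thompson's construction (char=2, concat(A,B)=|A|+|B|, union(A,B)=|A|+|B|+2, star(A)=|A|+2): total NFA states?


Syntax tree has 5 char leaf(s), 0 union(s), 2 star(s)
chars contribute 5×2 = 10; each union adds +2; each star adds +2
Total: 10 + 0 + 4 = 14 states


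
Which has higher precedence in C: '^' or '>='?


'>=' is relational (level 7); '^' is bitwise XOR (level 4)
Higher level binds tighter
'>=' has higher precedence than '^'


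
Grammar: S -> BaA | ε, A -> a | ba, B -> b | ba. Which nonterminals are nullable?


A nonterminal is nullable iff some alternative derives ε (directly, or every symbol in it is nullable)
Nullable: {S}


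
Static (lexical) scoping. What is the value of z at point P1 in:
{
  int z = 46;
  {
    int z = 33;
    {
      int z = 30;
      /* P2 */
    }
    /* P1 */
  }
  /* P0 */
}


z declared in the same block as P1
z = 33


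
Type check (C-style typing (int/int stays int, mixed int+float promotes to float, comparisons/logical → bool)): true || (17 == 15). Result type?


Operand types: bool || bool
Rule: logical operators take bool operands and yield bool
Result type: bool


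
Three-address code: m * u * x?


Break into single-operator statements:
t1 = m * u
t2 = t1 * x


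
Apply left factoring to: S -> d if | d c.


Common prefix: 'd'
Factored: S -> d S', S' -> if | c


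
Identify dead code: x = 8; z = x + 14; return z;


x is read by z's definition; z is returned
No dead code


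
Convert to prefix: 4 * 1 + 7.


left-to-right (same/higher precedence on left): tree is (+ (* 4 1) 7)
Prefix: + * 4 1 7


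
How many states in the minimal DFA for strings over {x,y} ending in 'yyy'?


Track the longest suffix of input matching a prefix of 'yyy': 4 classes (prefixes of length 0..3)
Minimal DFA: 4 states


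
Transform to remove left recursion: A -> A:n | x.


Left-recursive alternatives: A:n; non-recursive: x
Introduce A': A -> xA', A' -> :nA' | ε


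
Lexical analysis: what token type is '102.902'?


Pattern: digits with a decimal point
Type: FLOAT_LITERAL


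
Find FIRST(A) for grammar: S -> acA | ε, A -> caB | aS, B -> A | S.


Per alternative of A: FIRST(caB) = {c}; FIRST(aS) = {a}
FIRST(A) = {a, c}


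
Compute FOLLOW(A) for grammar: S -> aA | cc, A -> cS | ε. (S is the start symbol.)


$ ∈ FOLLOW(S). For each A -> αBβ: add FIRST(β)\{ε} to FOLLOW(B); if β nullable, add FOLLOW(A).
FOLLOW(A) = {$}


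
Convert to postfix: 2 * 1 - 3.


Left to right (same or higher precedence on left)
Postfix: 2 1 * 3 -


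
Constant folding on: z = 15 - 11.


15 - 11 = 4 at compile time
Optimized: z = 4


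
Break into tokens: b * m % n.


Scan left to right, longest-match per lexeme
Tokens: ID(b), OP(*), ID(m), OP(%), ID(n)


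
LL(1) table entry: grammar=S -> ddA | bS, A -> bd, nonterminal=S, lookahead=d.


For [S, d]: 'd' ∈ FIRST(ddA)
Entry: S -> ddA


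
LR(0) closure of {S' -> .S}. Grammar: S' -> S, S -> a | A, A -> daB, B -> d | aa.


Start: S' -> .S
For each item with dot before a nonterminal B, add B -> .γ for every B-production
Closure: [S' -> .S, S -> .a, S -> .A, A -> .daB]


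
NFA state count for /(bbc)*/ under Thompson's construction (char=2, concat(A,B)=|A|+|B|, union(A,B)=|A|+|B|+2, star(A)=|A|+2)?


Syntax tree has 3 char leaf(s), 0 union(s), 1 star(s)
chars contribute 3×2 = 6; each union adds +2; each star adds +2
Total: 6 + 0 + 2 = 8 states


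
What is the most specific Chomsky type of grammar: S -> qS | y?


Right-linear: every RHS is a terminal or a terminal followed by one nonterminal
Classification: Type 3 (Regular)


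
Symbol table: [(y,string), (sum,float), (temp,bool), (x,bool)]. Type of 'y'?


Lookup 'y' → type string


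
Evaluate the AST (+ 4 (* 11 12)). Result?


Evaluate inner: (* 11 12) = 132
Evaluate root: (+ 4 132) = 136
Result: 136


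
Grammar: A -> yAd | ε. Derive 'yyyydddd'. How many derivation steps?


Derivation: A => yAd => yyAdd => yyyAddd => yyyyAdddd => yyyydddd
Steps: 5


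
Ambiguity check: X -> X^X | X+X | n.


'n^n+n' has two parse trees (no precedence encoded between ^ and +)
Ambiguous


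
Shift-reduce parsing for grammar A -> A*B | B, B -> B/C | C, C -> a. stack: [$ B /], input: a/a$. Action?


no handle; shift 'a'
Action: shift


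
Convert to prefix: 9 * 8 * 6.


left-to-right (same/higher precedence on left): tree is (* (* 9 8) 6)
Prefix: * * 9 8 6


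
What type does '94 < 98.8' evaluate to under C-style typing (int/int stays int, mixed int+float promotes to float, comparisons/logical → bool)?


Operand types: int < float
Rule: comparison yields bool
Result type: bool


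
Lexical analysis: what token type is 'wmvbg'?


Pattern: letter/underscore followed by alphanumerics, not a keyword
Type: IDENTIFIER


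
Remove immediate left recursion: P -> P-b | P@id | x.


Left-recursive alternatives: P-b, P@id; non-recursive: x
Introduce P': P -> xP', P' -> -bP' | @idP' | ε


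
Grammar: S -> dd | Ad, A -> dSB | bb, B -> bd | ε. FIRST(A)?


Per alternative of A: FIRST(dSB) = {d}; FIRST(bb) = {b}
FIRST(A) = {b, d}


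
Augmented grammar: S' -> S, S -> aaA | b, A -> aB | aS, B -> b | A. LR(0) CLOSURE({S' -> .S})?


Start: S' -> .S
For each item with dot before a nonterminal B, add B -> .γ for every B-production
Closure: [S' -> .S, S -> .aaA, S -> .b]


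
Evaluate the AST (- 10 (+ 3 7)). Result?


Evaluate inner: (+ 3 7) = 10
Evaluate root: (- 10 10) = 0
Result: 0


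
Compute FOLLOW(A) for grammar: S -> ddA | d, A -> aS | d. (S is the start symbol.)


$ ∈ FOLLOW(S). For each A -> αBβ: add FIRST(β)\{ε} to FOLLOW(B); if β nullable, add FOLLOW(A).
FOLLOW(A) = {$}


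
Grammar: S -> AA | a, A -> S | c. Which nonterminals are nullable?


A nonterminal is nullable iff some alternative derives ε (directly, or every symbol in it is nullable)
Nullable: {}


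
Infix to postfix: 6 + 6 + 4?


Left to right (same or higher precedence on left)
Postfix: 6 6 + 4 +


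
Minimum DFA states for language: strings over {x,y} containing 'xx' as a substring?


KMP-style automaton: 2 progress states + 1 absorbing accept = 3
Minimal DFA: 3 states


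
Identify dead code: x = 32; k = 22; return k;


x is assigned but never read
Dead: 'x = 32'


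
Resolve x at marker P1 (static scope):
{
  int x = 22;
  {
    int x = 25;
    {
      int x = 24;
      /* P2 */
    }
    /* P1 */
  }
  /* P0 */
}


x declared in the same block as P1
x = 25


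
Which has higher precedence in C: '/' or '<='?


'/' is multiplicative (level 10); '<=' is relational (level 7)
Higher level binds tighter
'/' has higher precedence than '<='


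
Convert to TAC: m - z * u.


Break into single-operator statements:
t1 = z * u
t2 = m - t1


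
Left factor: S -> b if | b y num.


Common prefix: 'b'
Factored: S -> b S', S' -> if | y num


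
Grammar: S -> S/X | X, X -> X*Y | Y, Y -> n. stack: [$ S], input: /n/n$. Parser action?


shift '/' to continue S -> S/X
Action: shift


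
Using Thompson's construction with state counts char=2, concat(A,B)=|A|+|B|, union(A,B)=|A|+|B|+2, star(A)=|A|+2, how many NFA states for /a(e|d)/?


Syntax tree has 3 char leaf(s), 1 union(s), 0 star(s)
chars contribute 3×2 = 6; each union adds +2; each star adds +2
Total: 6 + 2 + 0 = 8 states


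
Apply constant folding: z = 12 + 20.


12 + 20 = 32 at compile time
Optimized: z = 32


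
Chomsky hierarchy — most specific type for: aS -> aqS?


LHS has context (more than one symbol) and |LHS| ≤ |RHS|
Classification: Type 1 (Context-Sensitive)


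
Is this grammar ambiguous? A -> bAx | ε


balanced b^n…x^n: each string has a unique parse
Unambiguous


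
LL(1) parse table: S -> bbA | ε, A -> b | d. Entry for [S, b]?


For [S, b]: 'b' ∈ FIRST(bbA)
Entry: S -> bbA


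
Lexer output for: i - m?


Scan left to right, longest-match per lexeme
Tokens: ID(i), OP(-), ID(m)


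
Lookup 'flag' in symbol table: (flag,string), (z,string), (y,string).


Lookup 'flag' → type string


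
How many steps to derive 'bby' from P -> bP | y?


Derivation: P => bP => bbP => bby
Steps: 3


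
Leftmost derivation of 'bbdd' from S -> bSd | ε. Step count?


Derivation: S => bSd => bbSdd => bbdd
Steps: 3


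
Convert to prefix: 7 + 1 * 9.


'*' binds tighter: tree is (+ 7 (* 1 9))
Prefix: + 7 * 1 9


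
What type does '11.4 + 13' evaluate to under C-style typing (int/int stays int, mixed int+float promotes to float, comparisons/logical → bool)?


Operand types: float + int
Rule: mixed int/float promotes to float; int/int stays int
Result type: float


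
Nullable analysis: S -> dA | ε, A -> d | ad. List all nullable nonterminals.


A nonterminal is nullable iff some alternative derives ε (directly, or every symbol in it is nullable)
Nullable: {S}


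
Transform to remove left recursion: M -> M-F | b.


Left-recursive alternatives: M-F; non-recursive: b
Introduce M': M -> bM', M' -> -FM' | ε


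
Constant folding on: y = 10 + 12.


10 + 12 = 22 at compile time
Optimized: y = 22


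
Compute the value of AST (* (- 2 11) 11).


Evaluate inner: (- 2 11) = -9
Evaluate root: (* -9 11) = -99
Result: -99


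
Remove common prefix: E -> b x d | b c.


Common prefix: 'b'
Factored: E -> b E', E' -> x d | c


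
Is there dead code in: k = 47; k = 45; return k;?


first assignment to k is overwritten before any read
Dead: 'k = 47'


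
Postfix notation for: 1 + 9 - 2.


Left to right (same or higher precedence on left)
Postfix: 1 9 + 2 -


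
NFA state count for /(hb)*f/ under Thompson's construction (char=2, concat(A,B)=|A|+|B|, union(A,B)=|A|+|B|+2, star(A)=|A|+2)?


Syntax tree has 3 char leaf(s), 0 union(s), 1 star(s)
chars contribute 3×2 = 6; each union adds +2; each star adds +2
Total: 6 + 0 + 2 = 8 states


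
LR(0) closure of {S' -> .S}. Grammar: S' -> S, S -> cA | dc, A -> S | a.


Start: S' -> .S
For each item with dot before a nonterminal B, add B -> .γ for every B-production
Closure: [S' -> .S, S -> .cA, S -> .dc]


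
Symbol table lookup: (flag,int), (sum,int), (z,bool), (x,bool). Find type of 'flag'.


Lookup 'flag' → type int


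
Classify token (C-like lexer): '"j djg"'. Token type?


Pattern: double-quoted sequence
Type: STRING_LITERAL


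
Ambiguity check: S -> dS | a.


right-linear, alternatives start with distinct terminals 'd' vs 'a': unique leftmost derivation
Unambiguous


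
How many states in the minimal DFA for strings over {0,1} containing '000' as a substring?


KMP-style automaton: 3 progress states + 1 absorbing accept = 4
Minimal DFA: 4 states


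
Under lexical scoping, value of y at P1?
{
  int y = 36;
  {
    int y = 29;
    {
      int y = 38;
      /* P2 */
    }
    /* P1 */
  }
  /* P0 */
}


y declared in the same block as P1
y = 29


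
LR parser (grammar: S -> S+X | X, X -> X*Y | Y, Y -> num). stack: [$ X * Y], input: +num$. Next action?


handle 'X*Y' on top
Action: reduce (X -> X*Y)


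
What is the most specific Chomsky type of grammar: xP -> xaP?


LHS has context (more than one symbol) and |LHS| ≤ |RHS|
Classification: Type 1 (Context-Sensitive)
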